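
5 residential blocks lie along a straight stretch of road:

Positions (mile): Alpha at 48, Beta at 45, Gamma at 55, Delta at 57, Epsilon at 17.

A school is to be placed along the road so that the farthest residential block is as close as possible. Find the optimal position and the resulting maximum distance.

location 37, max distance 20

The 1-center on a line is the midpoint of the two extreme points: leftmost at 17, rightmost at 57.
Optimal location = (17 + 57)/2 = 37; maximum distance = (57 − 17)/2 = 20.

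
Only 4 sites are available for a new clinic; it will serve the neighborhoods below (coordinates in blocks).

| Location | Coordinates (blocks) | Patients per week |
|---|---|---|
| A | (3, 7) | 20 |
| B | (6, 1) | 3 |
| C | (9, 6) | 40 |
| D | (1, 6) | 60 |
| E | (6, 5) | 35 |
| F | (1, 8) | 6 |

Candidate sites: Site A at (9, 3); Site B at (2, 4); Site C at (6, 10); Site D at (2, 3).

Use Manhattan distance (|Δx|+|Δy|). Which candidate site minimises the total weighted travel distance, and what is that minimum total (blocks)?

Total weighted distance at each candidate:
  Site A (9, 3): total = 1248
  Site B (2, 4): total = 846
  Site C (6, 10): total = 1184
  Site D (2, 3): total = 1004
Minimum is at Site B with total 846 blocks.

Site B, total 846 blocks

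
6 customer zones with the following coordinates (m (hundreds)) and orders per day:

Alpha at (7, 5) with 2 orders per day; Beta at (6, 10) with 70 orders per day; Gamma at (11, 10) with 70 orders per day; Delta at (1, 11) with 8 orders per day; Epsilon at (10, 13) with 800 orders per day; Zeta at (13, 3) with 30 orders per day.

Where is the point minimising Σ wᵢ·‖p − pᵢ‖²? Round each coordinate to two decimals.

The minimiser of Σwᵢ‖p−pᵢ‖² is the weighted centroid p* = (Σwᵢpᵢ)/(Σwᵢ).
Σwᵢ = 980.
Σwᵢxᵢ = 2·7 + 70·6 + 70·11 + 8·1 + 800·10 + 30·13 = 9602.
Σwᵢyᵢ = 2·5 + 70·10 + 70·10 + 8·11 + 800·13 + 30·3 = 11988.
x* = 9602/980 = 9.80, y* = 11988/980 = 12.23.

(9.80, 12.23)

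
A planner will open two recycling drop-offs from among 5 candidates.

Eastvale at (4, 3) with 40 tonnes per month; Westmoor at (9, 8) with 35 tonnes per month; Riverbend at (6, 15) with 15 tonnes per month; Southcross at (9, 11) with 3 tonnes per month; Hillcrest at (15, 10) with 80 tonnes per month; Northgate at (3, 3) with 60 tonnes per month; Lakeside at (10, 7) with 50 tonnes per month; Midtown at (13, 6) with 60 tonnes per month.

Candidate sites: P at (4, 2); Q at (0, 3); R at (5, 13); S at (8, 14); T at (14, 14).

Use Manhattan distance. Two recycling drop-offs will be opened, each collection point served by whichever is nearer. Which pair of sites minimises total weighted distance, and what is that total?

Evaluate every pair (each demand assigned to the nearer of the two):
  {P, T}: total = 2194
  {Q, T}: total = 2374
  {P, S}: total = 2572
  {Q, S}: total = 2752
  {P, R}: total = 2908
  {R, T}: total = 3028
  {Q, R}: total = 3208
  {S, T}: total = 3252
  {R, S}: total = 3572
  {P, Q}: total = 3662
Best pair: {P, T} with total 2194.

{P, T}, total 2194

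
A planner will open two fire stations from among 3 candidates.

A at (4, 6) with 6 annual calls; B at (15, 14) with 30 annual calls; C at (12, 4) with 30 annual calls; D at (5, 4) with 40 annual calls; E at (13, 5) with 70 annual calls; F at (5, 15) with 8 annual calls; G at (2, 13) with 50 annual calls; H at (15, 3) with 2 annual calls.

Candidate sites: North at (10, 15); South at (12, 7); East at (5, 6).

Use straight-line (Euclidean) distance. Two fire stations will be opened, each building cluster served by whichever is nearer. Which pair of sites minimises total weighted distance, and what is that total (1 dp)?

Evaluate every pair (each demand assigned to the nearer of the two):
  {South, East}: total = 1023.8
  {North, South}: total = 1214.8
  {North, East}: total = 1463.4
Best pair: {South, East} with total 1023.8.

{South, East}, total 1023.8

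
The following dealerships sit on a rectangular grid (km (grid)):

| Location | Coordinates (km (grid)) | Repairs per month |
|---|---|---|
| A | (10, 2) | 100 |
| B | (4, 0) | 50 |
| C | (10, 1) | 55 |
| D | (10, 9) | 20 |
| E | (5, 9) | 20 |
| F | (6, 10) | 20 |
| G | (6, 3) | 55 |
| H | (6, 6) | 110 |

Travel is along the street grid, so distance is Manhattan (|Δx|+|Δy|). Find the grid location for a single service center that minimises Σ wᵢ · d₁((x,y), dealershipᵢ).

(6, 3)

Manhattan distance separates: Σwᵢ(|x−xᵢ|+|y−yᵢ|) = Σwᵢ|x−xᵢ| + Σwᵢ|y−yᵢ|, so x and y are optimised independently as 1-D weighted medians.
Total weight W = 430; half = 215.
x-coordinate, sorted with cumulative weight:
  x=4 (B, w=50) cum 50
  x=5 (E, w=20) cum 70
  x=6 (F, w=20) cum 90
  x=6 (G, w=55) cum 145
  x=6 (H, w=110) cum 255  ← median
  x=10 (A, w=100) cum 355
  x=10 (C, w=55) cum 410
  x=10 (D, w=20) cum 430
⇒ x* = 6
y-coordinate, sorted with cumulative weight:
  y=0 (B, w=50) cum 50
  y=1 (C, w=55) cum 105
  y=2 (A, w=100) cum 205
  y=3 (G, w=55) cum 260  ← median
  y=6 (H, w=110) cum 370
  y=9 (D, w=20) cum 390
  y=9 (E, w=20) cum 410
  y=10 (F, w=20) cum 430
⇒ y* = 3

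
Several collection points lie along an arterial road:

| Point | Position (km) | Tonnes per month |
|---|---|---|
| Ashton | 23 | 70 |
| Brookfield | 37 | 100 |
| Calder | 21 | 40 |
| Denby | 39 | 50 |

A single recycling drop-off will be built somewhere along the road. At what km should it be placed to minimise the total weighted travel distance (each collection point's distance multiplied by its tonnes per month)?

For a sum of weighted absolute distances on a line, the optimum is the weighted median (not the mean). Total weight W = 260; half-weight = 130.
Sort by position and accumulate weight:
  km 21 (Calder, w=40) → cum 40
  km 23 (Ashton, w=70) → cum 110
  km 37 (Brookfield, w=100) → cum 210  ≥ 130 → median here
  km 39 (Denby, w=50) → cum 260
Optimal location: km 37.

x = 37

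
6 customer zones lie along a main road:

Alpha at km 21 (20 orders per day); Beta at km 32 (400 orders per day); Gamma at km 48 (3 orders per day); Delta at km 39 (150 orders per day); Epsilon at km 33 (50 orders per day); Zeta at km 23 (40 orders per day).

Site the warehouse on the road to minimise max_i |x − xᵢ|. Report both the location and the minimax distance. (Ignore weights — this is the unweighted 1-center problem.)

location 34.5, max distance 13.5

The 1-center on a line is the midpoint of the two extreme points: leftmost at 21, rightmost at 48.
Optimal location = (21 + 48)/2 = 34.5; maximum distance = (48 − 21)/2 = 13.5.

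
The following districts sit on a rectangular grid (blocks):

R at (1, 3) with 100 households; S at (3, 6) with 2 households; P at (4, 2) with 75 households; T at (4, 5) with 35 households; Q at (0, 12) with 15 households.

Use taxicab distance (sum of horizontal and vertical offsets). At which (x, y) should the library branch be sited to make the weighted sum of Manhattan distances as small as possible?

(1, 3)

Manhattan distance separates: Σwᵢ(|x−xᵢ|+|y−yᵢ|) = Σwᵢ|x−xᵢ| + Σwᵢ|y−yᵢ|, so x and y are optimised independently as 1-D weighted medians.
Total weight W = 227; half = 113.5.
x-coordinate, sorted with cumulative weight:
  x=0 (Q, w=15) cum 15
  x=1 (R, w=100) cum 115  ← median
  x=3 (S, w=2) cum 117
  x=4 (P, w=75) cum 192
  x=4 (T, w=35) cum 227
⇒ x* = 1
y-coordinate, sorted with cumulative weight:
  y=2 (P, w=75) cum 75
  y=3 (R, w=100) cum 175  ← median
  y=5 (T, w=35) cum 210
  y=6 (S, w=2) cum 212
  y=12 (Q, w=15) cum 227
⇒ y* = 3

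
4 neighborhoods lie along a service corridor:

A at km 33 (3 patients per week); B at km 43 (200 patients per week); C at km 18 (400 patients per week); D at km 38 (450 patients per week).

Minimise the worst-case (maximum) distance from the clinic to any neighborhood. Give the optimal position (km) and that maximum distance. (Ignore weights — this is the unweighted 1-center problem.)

The 1-center on a line is the midpoint of the two extreme points: leftmost at 18, rightmost at 43.
Optimal location = (18 + 43)/2 = 30.5; maximum distance = (43 − 18)/2 = 12.5.

location 30.5, max distance 12.5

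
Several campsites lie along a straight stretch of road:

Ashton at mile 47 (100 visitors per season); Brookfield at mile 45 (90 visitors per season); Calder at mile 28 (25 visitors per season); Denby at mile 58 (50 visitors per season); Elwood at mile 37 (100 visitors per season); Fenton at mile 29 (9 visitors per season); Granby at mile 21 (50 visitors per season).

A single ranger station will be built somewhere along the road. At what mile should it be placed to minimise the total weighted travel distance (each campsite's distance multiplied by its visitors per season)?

For a sum of weighted absolute distances on a line, the optimum is the weighted median (not the mean). Total weight W = 424; half-weight = 212.
Sort by position and accumulate weight:
  mile 21 (Granby, w=50) → cum 50
  mile 28 (Calder, w=25) → cum 75
  mile 29 (Fenton, w=9) → cum 84
  mile 37 (Elwood, w=100) → cum 184
  mile 45 (Brookfield, w=90) → cum 274  ≥ 212 → median here
  mile 47 (Ashton, w=100) → cum 374
  mile 58 (Denby, w=50) → cum 424
Optimal location: mile 45.

x = 45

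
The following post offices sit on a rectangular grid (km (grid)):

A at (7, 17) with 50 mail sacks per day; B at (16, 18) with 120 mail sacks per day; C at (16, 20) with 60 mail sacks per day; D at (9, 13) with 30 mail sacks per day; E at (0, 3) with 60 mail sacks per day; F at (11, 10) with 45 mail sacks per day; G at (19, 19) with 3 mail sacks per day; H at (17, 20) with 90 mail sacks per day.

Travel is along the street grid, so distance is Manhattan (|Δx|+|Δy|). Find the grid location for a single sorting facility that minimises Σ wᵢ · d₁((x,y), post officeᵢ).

(16, 18)

Manhattan distance separates: Σwᵢ(|x−xᵢ|+|y−yᵢ|) = Σwᵢ|x−xᵢ| + Σwᵢ|y−yᵢ|, so x and y are optimised independently as 1-D weighted medians.
Total weight W = 458; half = 229.
x-coordinate, sorted with cumulative weight:
  x=0 (E, w=60) cum 60
  x=7 (A, w=50) cum 110
  x=9 (D, w=30) cum 140
  x=11 (F, w=45) cum 185
  x=16 (B, w=120) cum 305  ← median
  x=16 (C, w=60) cum 365
  x=17 (H, w=90) cum 455
  x=19 (G, w=3) cum 458
⇒ x* = 16
y-coordinate, sorted with cumulative weight:
  y=3 (E, w=60) cum 60
  y=10 (F, w=45) cum 105
  y=13 (D, w=30) cum 135
  y=17 (A, w=50) cum 185
  y=18 (B, w=120) cum 305  ← median
  y=19 (G, w=3) cum 308
  y=20 (C, w=60) cum 368
  y=20 (H, w=90) cum 458
⇒ y* = 18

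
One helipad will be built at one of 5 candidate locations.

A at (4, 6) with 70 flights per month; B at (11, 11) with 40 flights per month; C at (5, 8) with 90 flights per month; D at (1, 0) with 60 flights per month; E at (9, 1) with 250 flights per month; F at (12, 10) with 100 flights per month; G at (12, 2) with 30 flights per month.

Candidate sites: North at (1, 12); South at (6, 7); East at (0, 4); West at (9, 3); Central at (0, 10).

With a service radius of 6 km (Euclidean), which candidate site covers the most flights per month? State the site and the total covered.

Coverage radius r = 6 km; a point is covered iff (Δx)²+(Δy)² ≤ 6² = 36.
  North (1, 12): covers {C} → 90
  South (6, 7): covers {A, C} → 160
  East (0, 4): covers {A, D} → 130
  West (9, 3): covers {A, E, G} → 350
  Central (0, 10): covers {A, C} → 160
Maximum coverage at West: 350 flights per month.

West, covering 350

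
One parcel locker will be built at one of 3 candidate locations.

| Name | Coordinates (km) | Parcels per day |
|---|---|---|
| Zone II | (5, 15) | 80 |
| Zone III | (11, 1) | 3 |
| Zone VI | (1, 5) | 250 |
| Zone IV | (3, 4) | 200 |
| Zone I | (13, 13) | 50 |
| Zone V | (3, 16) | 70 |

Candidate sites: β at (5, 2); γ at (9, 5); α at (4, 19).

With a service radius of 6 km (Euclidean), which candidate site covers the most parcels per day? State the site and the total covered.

Coverage radius r = 6 km; a point is covered iff (Δx)²+(Δy)² ≤ 6² = 36.
  β (5, 2): covers {Zone VI, Zone IV} → 450
  γ (9, 5): covers {Zone III} → 3
  α (4, 19): covers {Zone II, Zone V} → 150
Maximum coverage at β: 450 parcels per day.

β, covering 450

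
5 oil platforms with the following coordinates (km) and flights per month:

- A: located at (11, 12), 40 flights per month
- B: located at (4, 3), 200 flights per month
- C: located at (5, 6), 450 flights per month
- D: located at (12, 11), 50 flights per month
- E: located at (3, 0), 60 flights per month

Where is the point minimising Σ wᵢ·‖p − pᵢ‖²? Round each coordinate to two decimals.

(5.34, 5.41)

The minimiser of Σwᵢ‖p−pᵢ‖² is the weighted centroid p* = (Σwᵢpᵢ)/(Σwᵢ).
Σwᵢ = 800.
Σwᵢxᵢ = 40·11 + 200·4 + 450·5 + 50·12 + 60·3 = 4270.
Σwᵢyᵢ = 40·12 + 200·3 + 450·6 + 50·11 + 60·0 = 4330.
x* = 4270/800 = 5.34, y* = 4330/800 = 5.41.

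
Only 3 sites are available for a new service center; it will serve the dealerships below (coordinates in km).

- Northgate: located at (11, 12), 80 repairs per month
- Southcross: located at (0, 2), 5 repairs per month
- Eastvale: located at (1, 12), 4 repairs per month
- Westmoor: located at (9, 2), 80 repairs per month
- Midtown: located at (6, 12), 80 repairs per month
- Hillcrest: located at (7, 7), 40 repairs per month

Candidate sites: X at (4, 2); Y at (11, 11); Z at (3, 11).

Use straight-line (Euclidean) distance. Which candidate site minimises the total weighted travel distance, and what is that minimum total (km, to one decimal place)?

Total weighted distance at each candidate:
  X (4, 2): total = 2487.4
  Y (11, 11): total = 1563.0
  Z (3, 11): total = 2045.9
Minimum is at Y with total 1563.0 km.

Y, total 1563.0 km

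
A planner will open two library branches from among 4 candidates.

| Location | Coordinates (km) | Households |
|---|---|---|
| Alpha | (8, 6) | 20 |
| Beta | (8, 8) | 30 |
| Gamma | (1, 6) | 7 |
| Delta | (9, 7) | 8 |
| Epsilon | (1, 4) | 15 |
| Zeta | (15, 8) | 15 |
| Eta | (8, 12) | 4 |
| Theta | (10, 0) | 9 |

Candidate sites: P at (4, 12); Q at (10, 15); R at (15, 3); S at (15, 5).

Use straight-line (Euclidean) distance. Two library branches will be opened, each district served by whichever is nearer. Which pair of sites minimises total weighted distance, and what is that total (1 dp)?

{P, S}, total 661.5

Evaluate every pair (each demand assigned to the nearer of the two):
  {P, S}: total = 661.5
  {P, R}: total = 689.1
  {P, Q}: total = 809.8
  {Q, S}: total = 833.1
  {R, S}: total = 866.4
  {Q, R}: total = 869.9
Best pair: {P, S} with total 661.5.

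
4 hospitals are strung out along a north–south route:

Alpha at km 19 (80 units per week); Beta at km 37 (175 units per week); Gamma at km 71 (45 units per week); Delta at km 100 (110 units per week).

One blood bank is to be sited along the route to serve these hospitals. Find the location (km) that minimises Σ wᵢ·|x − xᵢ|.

x = 37

For a sum of weighted absolute distances on a line, the optimum is the weighted median (not the mean). Total weight W = 410; half-weight = 205.
Sort by position and accumulate weight:
  km 19 (Alpha, w=80) → cum 80
  km 37 (Beta, w=175) → cum 255  ≥ 205 → median here
  km 71 (Gamma, w=45) → cum 300
  km 100 (Delta, w=110) → cum 410
Optimal location: km 37.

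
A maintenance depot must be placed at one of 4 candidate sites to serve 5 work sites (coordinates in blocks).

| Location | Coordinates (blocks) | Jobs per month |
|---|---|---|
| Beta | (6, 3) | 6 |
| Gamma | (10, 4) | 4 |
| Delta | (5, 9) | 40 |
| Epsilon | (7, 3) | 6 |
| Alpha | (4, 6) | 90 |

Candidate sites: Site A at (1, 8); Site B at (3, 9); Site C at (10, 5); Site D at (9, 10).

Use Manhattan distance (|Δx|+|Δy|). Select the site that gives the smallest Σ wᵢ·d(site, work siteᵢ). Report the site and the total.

Total weighted distance at each candidate:
  Site A (1, 8): total = 828
  Site B (3, 9): total = 602
  Site C (10, 5): total = 1060
  Site D (9, 10): total = 1152
Minimum is at Site B with total 602 blocks.

Site B, total 602 blocks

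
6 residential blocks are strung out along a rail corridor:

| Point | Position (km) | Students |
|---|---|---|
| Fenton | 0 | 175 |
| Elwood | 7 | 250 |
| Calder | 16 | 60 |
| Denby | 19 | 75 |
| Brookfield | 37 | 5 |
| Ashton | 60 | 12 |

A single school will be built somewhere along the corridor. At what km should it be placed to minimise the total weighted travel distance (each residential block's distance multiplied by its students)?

For a sum of weighted absolute distances on a line, the optimum is the weighted median (not the mean). Total weight W = 577; half-weight = 288.5.
Sort by position and accumulate weight:
  km 0 (Fenton, w=175) → cum 175
  km 7 (Elwood, w=250) → cum 425  ≥ 288.5 → median here
  km 16 (Calder, w=60) → cum 485
  km 19 (Denby, w=75) → cum 560
  km 37 (Brookfield, w=5) → cum 565
  km 60 (Ashton, w=12) → cum 577
Optimal location: km 7.

x = 7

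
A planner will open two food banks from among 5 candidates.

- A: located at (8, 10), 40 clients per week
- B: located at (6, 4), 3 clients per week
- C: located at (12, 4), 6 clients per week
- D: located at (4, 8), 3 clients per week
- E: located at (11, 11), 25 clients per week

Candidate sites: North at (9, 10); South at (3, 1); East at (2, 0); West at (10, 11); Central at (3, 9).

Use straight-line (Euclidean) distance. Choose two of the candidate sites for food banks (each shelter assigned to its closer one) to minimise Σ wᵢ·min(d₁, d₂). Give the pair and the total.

{North, West}, total 141.5

Evaluate every pair (each demand assigned to the nearer of the two):
  {North, West}: total = 141.5
  {North, Central}: total = 157.9
  {North, South}: total = 165.0
  {North, East}: total = 169.3
  {West, Central}: total = 179.9
  {South, West}: total = 191.0
  {East, West}: total = 195.2
  {South, Central}: total = 484.0
  {East, Central}: total = 493.1
  {South, East}: total = 822.8
Best pair: {North, West} with total 141.5.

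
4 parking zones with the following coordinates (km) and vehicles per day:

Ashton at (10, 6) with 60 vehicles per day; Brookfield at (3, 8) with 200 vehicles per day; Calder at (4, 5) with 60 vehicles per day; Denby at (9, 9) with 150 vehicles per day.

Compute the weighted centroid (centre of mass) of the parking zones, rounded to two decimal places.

The minimiser of Σwᵢ‖p−pᵢ‖² is the weighted centroid p* = (Σwᵢpᵢ)/(Σwᵢ).
Σwᵢ = 470.
Σwᵢxᵢ = 60·10 + 200·3 + 60·4 + 150·9 = 2790.
Σwᵢyᵢ = 60·6 + 200·8 + 60·5 + 150·9 = 3610.
x* = 2790/470 = 5.94, y* = 3610/470 = 7.68.

(5.94, 7.68)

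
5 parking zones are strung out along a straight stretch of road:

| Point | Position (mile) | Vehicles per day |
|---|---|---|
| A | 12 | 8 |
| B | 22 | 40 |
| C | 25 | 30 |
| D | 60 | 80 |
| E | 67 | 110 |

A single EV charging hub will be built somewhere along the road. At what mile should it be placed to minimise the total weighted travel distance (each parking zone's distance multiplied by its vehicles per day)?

x = 60

For a sum of weighted absolute distances on a line, the optimum is the weighted median (not the mean). Total weight W = 268; half-weight = 134.
Sort by position and accumulate weight:
  mile 12 (A, w=8) → cum 8
  mile 22 (B, w=40) → cum 48
  mile 25 (C, w=30) → cum 78
  mile 60 (D, w=80) → cum 158  ≥ 134 → median here
  mile 67 (E, w=110) → cum 268
Optimal location: mile 60.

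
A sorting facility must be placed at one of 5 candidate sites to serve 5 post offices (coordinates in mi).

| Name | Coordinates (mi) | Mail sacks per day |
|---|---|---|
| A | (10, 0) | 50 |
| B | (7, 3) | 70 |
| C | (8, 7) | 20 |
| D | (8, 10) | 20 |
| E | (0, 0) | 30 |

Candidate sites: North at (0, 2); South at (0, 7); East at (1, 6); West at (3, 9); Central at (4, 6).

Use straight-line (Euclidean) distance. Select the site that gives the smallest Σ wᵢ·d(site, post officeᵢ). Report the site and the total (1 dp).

Central, total 1133.2 mi

Total weighted distance at each candidate:
  North (0, 2): total = 1479.8
  South (0, 7): total = 1715.6
  East (1, 6): total = 1495.6
  West (3, 9): total = 1569.2
  Central (4, 6): total = 1133.2
Minimum is at Central with total 1133.2 mi.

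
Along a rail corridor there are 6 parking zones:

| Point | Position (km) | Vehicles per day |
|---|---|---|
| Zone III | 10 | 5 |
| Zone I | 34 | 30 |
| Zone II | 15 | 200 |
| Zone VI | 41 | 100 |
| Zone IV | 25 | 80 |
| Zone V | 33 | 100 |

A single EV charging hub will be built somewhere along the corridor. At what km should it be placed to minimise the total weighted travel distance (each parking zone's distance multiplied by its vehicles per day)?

For a sum of weighted absolute distances on a line, the optimum is the weighted median (not the mean). Total weight W = 515; half-weight = 257.5.
Sort by position and accumulate weight:
  km 10 (Zone III, w=5) → cum 5
  km 15 (Zone II, w=200) → cum 205
  km 25 (Zone IV, w=80) → cum 285  ≥ 257.5 → median here
  km 33 (Zone V, w=100) → cum 385
  km 34 (Zone I, w=30) → cum 415
  km 41 (Zone VI, w=100) → cum 515
Optimal location: km 25.

x = 25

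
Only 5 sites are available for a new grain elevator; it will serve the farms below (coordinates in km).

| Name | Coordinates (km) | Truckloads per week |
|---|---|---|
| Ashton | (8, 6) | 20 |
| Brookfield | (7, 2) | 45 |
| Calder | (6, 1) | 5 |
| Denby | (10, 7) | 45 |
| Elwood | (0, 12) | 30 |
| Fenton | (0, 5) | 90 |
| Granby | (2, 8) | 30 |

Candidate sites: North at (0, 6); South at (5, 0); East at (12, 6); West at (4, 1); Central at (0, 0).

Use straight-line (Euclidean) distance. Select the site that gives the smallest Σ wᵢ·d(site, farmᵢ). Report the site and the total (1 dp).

Total weighted distance at each candidate:
  North (0, 6): total = 1369.0
  South (5, 0): total = 1938.3
  East (12, 6): total = 2300.0
  West (4, 1): total = 1740.9
  Central (0, 0): total = 2164.7
Minimum is at North with total 1369.0 km.

North, total 1369.0 km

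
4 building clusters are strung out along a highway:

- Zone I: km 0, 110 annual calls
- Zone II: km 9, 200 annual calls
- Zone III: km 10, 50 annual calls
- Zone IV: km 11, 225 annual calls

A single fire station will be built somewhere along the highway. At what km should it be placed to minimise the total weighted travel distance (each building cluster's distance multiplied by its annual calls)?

x = 9

For a sum of weighted absolute distances on a line, the optimum is the weighted median (not the mean). Total weight W = 585; half-weight = 292.5.
Sort by position and accumulate weight:
  km 0 (Zone I, w=110) → cum 110
  km 9 (Zone II, w=200) → cum 310  ≥ 292.5 → median here
  km 10 (Zone III, w=50) → cum 360
  km 11 (Zone IV, w=225) → cum 585
Optimal location: km 9.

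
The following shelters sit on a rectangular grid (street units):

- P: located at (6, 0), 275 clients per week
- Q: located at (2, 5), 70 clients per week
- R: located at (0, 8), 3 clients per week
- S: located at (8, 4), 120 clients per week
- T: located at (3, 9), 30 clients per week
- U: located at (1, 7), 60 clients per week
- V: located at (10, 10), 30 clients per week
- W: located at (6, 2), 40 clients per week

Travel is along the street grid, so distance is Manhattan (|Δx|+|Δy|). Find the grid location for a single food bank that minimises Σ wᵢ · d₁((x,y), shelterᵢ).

(6, 2)

Manhattan distance separates: Σwᵢ(|x−xᵢ|+|y−yᵢ|) = Σwᵢ|x−xᵢ| + Σwᵢ|y−yᵢ|, so x and y are optimised independently as 1-D weighted medians.
Total weight W = 628; half = 314.
x-coordinate, sorted with cumulative weight:
  x=0 (R, w=3) cum 3
  x=1 (U, w=60) cum 63
  x=2 (Q, w=70) cum 133
  x=3 (T, w=30) cum 163
  x=6 (P, w=275) cum 438  ← median
  x=6 (W, w=40) cum 478
  x=8 (S, w=120) cum 598
  x=10 (V, w=30) cum 628
⇒ x* = 6
y-coordinate, sorted with cumulative weight:
  y=0 (P, w=275) cum 275
  y=2 (W, w=40) cum 315  ← median
  y=4 (S, w=120) cum 435
  y=5 (Q, w=70) cum 505
  y=7 (U, w=60) cum 565
  y=8 (R, w=3) cum 568
  y=9 (T, w=30) cum 598
  y=10 (V, w=30) cum 628
⇒ y* = 2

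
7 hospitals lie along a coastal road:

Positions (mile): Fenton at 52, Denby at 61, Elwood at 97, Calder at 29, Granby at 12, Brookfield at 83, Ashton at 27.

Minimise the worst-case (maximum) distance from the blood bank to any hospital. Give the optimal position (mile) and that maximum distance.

The 1-center on a line is the midpoint of the two extreme points: leftmost at 12, rightmost at 97.
Optimal location = (12 + 97)/2 = 54.5; maximum distance = (97 − 12)/2 = 42.5.

location 54.5, max distance 42.5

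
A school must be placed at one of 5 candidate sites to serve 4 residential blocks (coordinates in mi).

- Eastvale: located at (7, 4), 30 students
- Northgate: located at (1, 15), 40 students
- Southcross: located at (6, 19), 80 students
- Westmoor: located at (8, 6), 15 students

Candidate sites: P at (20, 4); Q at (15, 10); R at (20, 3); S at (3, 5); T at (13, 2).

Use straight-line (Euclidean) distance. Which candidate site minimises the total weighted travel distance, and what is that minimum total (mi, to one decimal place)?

Total weighted distance at each candidate:
  P (20, 4): total = 3092.1
  Q (15, 10): total = 2033.8
  R (20, 3): total = 3176.4
  S (3, 5): total = 1753.5
  T (13, 2): total = 2464.2
Minimum is at S with total 1753.5 mi.

S, total 1753.5 mi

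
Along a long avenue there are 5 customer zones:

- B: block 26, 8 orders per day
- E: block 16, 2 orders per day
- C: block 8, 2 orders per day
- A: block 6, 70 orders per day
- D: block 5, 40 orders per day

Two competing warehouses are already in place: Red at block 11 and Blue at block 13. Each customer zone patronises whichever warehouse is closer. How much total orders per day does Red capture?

The indifferent point is the midpoint (11+13)/2 = 12; customer zones left of it (closer to Red at 11) go to Red, those right go to Blue.
  D at 5 (w=40) → Red
  A at 6 (w=70) → Red
  C at 8 (w=2) → Red
  E at 16 (w=2) → Blue
  B at 26 (w=8) → Blue
Red captures 112; Blue captures 10.

112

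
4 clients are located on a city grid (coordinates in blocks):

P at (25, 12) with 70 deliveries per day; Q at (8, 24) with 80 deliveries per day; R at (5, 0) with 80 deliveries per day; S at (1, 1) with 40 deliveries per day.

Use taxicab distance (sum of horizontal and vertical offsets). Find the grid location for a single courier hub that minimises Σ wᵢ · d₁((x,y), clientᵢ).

(8, 12)

Manhattan distance separates: Σwᵢ(|x−xᵢ|+|y−yᵢ|) = Σwᵢ|x−xᵢ| + Σwᵢ|y−yᵢ|, so x and y are optimised independently as 1-D weighted medians.
Total weight W = 270; half = 135.
x-coordinate, sorted with cumulative weight:
  x=1 (S, w=40) cum 40
  x=5 (R, w=80) cum 120
  x=8 (Q, w=80) cum 200  ← median
  x=25 (P, w=70) cum 270
⇒ x* = 8
y-coordinate, sorted with cumulative weight:
  y=0 (R, w=80) cum 80
  y=1 (S, w=40) cum 120
  y=12 (P, w=70) cum 190  ← median
  y=24 (Q, w=80) cum 270
⇒ y* = 12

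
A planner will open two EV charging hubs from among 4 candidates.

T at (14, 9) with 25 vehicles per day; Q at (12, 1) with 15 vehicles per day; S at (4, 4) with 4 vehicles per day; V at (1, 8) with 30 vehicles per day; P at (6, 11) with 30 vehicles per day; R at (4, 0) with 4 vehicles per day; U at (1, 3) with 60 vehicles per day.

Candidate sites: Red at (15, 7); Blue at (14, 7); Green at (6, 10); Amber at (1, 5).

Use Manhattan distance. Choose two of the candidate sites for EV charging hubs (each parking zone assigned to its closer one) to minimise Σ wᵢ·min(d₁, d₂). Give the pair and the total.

{Green, Amber}, total 738

Evaluate every pair (each demand assigned to the nearer of the two):
  {Green, Amber}: total = 738
  {Blue, Amber}: total = 758
  {Red, Amber}: total = 798
  {Blue, Green}: total = 1210
  {Red, Green}: total = 1250
  {Red, Blue}: total = 2090
Best pair: {Green, Amber} with total 738.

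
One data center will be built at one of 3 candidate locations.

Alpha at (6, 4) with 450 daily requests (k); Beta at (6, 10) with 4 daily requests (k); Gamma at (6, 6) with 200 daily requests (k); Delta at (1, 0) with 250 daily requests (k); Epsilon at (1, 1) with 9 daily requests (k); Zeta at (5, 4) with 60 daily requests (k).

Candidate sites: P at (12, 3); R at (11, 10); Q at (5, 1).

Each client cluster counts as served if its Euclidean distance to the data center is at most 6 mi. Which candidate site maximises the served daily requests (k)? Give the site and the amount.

Coverage radius r = 6 mi; a point is covered iff (Δx)²+(Δy)² ≤ 6² = 36.
  P (12, 3): covers {none} → 0
  R (11, 10): covers {Beta} → 4
  Q (5, 1): covers {Alpha, Gamma, Delta, Epsilon, Zeta} → 969
Maximum coverage at Q: 969 daily requests (k).

Q, covering 969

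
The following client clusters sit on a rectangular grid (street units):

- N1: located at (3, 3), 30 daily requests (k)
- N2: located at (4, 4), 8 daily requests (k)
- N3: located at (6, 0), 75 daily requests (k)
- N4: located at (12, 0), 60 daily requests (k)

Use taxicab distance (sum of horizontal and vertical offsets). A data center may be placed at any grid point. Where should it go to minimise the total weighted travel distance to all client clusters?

Manhattan distance separates: Σwᵢ(|x−xᵢ|+|y−yᵢ|) = Σwᵢ|x−xᵢ| + Σwᵢ|y−yᵢ|, so x and y are optimised independently as 1-D weighted medians.
Total weight W = 173; half = 86.5.
x-coordinate, sorted with cumulative weight:
  x=3 (N1, w=30) cum 30
  x=4 (N2, w=8) cum 38
  x=6 (N3, w=75) cum 113  ← median
  x=12 (N4, w=60) cum 173
⇒ x* = 6
y-coordinate, sorted with cumulative weight:
  y=0 (N3, w=75) cum 75
  y=0 (N4, w=60) cum 135  ← median
  y=3 (N1, w=30) cum 165
  y=4 (N2, w=8) cum 173
⇒ y* = 0

(6, 0)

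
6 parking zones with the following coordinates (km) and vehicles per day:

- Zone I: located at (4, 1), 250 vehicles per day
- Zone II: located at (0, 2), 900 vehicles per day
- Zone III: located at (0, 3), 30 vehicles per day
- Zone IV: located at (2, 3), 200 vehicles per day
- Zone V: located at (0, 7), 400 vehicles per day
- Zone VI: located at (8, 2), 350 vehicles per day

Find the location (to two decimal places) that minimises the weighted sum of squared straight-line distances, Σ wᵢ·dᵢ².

(1.97, 2.93)

The minimiser of Σwᵢ‖p−pᵢ‖² is the weighted centroid p* = (Σwᵢpᵢ)/(Σwᵢ).
Σwᵢ = 2130.
Σwᵢxᵢ = 250·4 + 900·0 + 30·0 + 200·2 + 400·0 + 350·8 = 4200.
Σwᵢyᵢ = 250·1 + 900·2 + 30·3 + 200·3 + 400·7 + 350·2 = 6240.
x* = 4200/2130 = 1.97, y* = 6240/2130 = 2.93.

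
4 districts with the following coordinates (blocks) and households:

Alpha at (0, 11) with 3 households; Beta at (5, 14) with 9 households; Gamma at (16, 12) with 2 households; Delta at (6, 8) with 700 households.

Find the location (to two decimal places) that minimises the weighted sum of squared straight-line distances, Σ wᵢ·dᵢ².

The minimiser of Σwᵢ‖p−pᵢ‖² is the weighted centroid p* = (Σwᵢpᵢ)/(Σwᵢ).
Σwᵢ = 714.
Σwᵢxᵢ = 3·0 + 9·5 + 2·16 + 700·6 = 4277.
Σwᵢyᵢ = 3·11 + 9·14 + 2·12 + 700·8 = 5783.
x* = 4277/714 = 5.99, y* = 5783/714 = 8.10.

(5.99, 8.10)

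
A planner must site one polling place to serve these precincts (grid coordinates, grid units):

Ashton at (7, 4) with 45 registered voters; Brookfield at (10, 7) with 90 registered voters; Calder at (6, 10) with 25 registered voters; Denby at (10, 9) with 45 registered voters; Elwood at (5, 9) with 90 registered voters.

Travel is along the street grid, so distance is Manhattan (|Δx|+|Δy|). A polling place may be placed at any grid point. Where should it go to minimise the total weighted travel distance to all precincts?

Manhattan distance separates: Σwᵢ(|x−xᵢ|+|y−yᵢ|) = Σwᵢ|x−xᵢ| + Σwᵢ|y−yᵢ|, so x and y are optimised independently as 1-D weighted medians.
Total weight W = 295; half = 147.5.
x-coordinate, sorted with cumulative weight:
  x=5 (Elwood, w=90) cum 90
  x=6 (Calder, w=25) cum 115
  x=7 (Ashton, w=45) cum 160  ← median
  x=10 (Brookfield, w=90) cum 250
  x=10 (Denby, w=45) cum 295
⇒ x* = 7
y-coordinate, sorted with cumulative weight:
  y=4 (Ashton, w=45) cum 45
  y=7 (Brookfield, w=90) cum 135
  y=9 (Denby, w=45) cum 180  ← median
  y=9 (Elwood, w=90) cum 270
  y=10 (Calder, w=25) cum 295
⇒ y* = 9

(7, 9)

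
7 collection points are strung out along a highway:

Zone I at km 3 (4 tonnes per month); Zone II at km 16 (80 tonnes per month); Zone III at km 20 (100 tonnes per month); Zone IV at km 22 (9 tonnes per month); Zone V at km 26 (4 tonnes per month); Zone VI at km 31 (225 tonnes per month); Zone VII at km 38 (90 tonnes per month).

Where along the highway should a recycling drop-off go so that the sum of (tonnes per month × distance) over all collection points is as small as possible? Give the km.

x = 31

For a sum of weighted absolute distances on a line, the optimum is the weighted median (not the mean). Total weight W = 512; half-weight = 256.
Sort by position and accumulate weight:
  km 3 (Zone I, w=4) → cum 4
  km 16 (Zone II, w=80) → cum 84
  km 20 (Zone III, w=100) → cum 184
  km 22 (Zone IV, w=9) → cum 193
  km 26 (Zone V, w=4) → cum 197
  km 31 (Zone VI, w=225) → cum 422  ≥ 256 → median here
  km 38 (Zone VII, w=90) → cum 512
Optimal location: km 31.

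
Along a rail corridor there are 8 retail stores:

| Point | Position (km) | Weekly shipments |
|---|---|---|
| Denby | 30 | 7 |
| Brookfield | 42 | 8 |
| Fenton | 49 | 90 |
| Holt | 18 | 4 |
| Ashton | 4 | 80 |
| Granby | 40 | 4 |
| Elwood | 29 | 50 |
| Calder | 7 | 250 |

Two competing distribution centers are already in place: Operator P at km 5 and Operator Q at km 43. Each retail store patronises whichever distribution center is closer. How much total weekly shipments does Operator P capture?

334

The indifferent point is the midpoint (5+43)/2 = 24; retail stores left of it (closer to Operator P at 5) go to Operator P, those right go to Operator Q.
  Ashton at 4 (w=80) → Operator P
  Calder at 7 (w=250) → Operator P
  Holt at 18 (w=4) → Operator P
  Elwood at 29 (w=50) → Operator Q
  Denby at 30 (w=7) → Operator Q
  Granby at 40 (w=4) → Operator Q
  Brookfield at 42 (w=8) → Operator Q
  Fenton at 49 (w=90) → Operator Q
Operator P captures 334; Operator Q captures 159.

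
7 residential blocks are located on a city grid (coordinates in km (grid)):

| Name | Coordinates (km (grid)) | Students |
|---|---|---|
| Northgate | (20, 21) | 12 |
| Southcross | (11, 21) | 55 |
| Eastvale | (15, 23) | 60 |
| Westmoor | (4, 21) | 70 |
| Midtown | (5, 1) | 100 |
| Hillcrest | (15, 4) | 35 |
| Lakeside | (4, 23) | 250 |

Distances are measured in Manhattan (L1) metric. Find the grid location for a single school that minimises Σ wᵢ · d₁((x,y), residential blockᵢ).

Manhattan distance separates: Σwᵢ(|x−xᵢ|+|y−yᵢ|) = Σwᵢ|x−xᵢ| + Σwᵢ|y−yᵢ|, so x and y are optimised independently as 1-D weighted medians.
Total weight W = 582; half = 291.
x-coordinate, sorted with cumulative weight:
  x=4 (Westmoor, w=70) cum 70
  x=4 (Lakeside, w=250) cum 320  ← median
  x=5 (Midtown, w=100) cum 420
  x=11 (Southcross, w=55) cum 475
  x=15 (Eastvale, w=60) cum 535
  x=15 (Hillcrest, w=35) cum 570
  x=20 (Northgate, w=12) cum 582
⇒ x* = 4
y-coordinate, sorted with cumulative weight:
  y=1 (Midtown, w=100) cum 100
  y=4 (Hillcrest, w=35) cum 135
  y=21 (Northgate, w=12) cum 147
  y=21 (Southcross, w=55) cum 202
  y=21 (Westmoor, w=70) cum 272
  y=23 (Eastvale, w=60) cum 332  ← median
  y=23 (Lakeside, w=250) cum 582
⇒ y* = 23

(4, 23)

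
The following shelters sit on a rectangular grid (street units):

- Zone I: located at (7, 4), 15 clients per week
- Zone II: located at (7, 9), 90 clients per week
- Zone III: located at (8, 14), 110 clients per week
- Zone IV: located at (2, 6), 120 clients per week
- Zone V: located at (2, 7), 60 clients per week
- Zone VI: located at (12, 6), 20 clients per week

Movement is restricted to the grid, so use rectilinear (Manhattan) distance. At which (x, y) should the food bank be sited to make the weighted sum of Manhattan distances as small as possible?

(7, 7)

Manhattan distance separates: Σwᵢ(|x−xᵢ|+|y−yᵢ|) = Σwᵢ|x−xᵢ| + Σwᵢ|y−yᵢ|, so x and y are optimised independently as 1-D weighted medians.
Total weight W = 415; half = 207.5.
x-coordinate, sorted with cumulative weight:
  x=2 (Zone IV, w=120) cum 120
  x=2 (Zone V, w=60) cum 180
  x=7 (Zone I, w=15) cum 195
  x=7 (Zone II, w=90) cum 285  ← median
  x=8 (Zone III, w=110) cum 395
  x=12 (Zone VI, w=20) cum 415
⇒ x* = 7
y-coordinate, sorted with cumulative weight:
  y=4 (Zone I, w=15) cum 15
  y=6 (Zone IV, w=120) cum 135
  y=6 (Zone VI, w=20) cum 155
  y=7 (Zone V, w=60) cum 215  ← median
  y=9 (Zone II, w=90) cum 305
  y=14 (Zone III, w=110) cum 415
⇒ y* = 7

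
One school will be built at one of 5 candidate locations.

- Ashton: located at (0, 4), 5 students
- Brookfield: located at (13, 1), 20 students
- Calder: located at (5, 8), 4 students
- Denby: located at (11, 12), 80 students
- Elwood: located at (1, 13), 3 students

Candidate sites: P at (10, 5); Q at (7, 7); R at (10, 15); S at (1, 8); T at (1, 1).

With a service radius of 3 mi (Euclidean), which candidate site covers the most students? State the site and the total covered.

Q, covering 4

Coverage radius r = 3 mi; a point is covered iff (Δx)²+(Δy)² ≤ 3² = 9.
  P (10, 5): covers {none} → 0
  Q (7, 7): covers {Calder} → 4
  R (10, 15): covers {none} → 0
  S (1, 8): covers {none} → 0
  T (1, 1): covers {none} → 0
Maximum coverage at Q: 4 students.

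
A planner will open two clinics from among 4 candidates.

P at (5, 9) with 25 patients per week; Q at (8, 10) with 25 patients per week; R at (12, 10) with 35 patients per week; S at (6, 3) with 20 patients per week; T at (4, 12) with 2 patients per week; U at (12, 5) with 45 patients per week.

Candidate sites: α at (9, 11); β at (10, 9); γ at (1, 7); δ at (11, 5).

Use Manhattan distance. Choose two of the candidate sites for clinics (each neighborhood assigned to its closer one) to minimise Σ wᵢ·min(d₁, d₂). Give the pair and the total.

{β, δ}, total 508

Evaluate every pair (each demand assigned to the nearer of the two):
  {β, δ}: total = 508
  {α, δ}: total = 537
  {γ, δ}: total = 761
  {α, β}: total = 762
  {β, γ}: total = 771
  {α, γ}: total = 937
Best pair: {β, δ} with total 508.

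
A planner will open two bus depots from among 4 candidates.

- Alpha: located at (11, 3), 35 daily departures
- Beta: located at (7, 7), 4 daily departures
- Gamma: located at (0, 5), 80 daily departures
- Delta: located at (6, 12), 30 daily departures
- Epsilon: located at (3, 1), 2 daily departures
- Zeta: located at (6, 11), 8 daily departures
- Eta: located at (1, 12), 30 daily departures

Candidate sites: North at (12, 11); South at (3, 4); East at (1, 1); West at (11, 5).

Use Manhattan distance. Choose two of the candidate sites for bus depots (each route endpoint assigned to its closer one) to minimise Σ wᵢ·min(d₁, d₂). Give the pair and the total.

{South, West}, total 1130

Evaluate every pair (each demand assigned to the nearer of the two):
  {South, West}: total = 1130
  {North, South}: total = 1227
  {East, West}: total = 1276
  {North, East}: total = 1343
  {South, East}: total = 1377
  {North, West}: total = 1616
Best pair: {South, West} with total 1130.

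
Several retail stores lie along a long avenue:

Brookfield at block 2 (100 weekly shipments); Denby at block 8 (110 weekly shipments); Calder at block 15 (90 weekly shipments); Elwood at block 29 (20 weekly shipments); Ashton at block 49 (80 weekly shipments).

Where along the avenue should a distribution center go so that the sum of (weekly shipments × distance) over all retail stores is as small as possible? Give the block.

x = 8

For a sum of weighted absolute distances on a line, the optimum is the weighted median (not the mean). Total weight W = 400; half-weight = 200.
Sort by position and accumulate weight:
  block 2 (Brookfield, w=100) → cum 100
  block 8 (Denby, w=110) → cum 210  ≥ 200 → median here
  block 15 (Calder, w=90) → cum 300
  block 29 (Elwood, w=20) → cum 320
  block 49 (Ashton, w=80) → cum 400
Optimal location: block 8.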